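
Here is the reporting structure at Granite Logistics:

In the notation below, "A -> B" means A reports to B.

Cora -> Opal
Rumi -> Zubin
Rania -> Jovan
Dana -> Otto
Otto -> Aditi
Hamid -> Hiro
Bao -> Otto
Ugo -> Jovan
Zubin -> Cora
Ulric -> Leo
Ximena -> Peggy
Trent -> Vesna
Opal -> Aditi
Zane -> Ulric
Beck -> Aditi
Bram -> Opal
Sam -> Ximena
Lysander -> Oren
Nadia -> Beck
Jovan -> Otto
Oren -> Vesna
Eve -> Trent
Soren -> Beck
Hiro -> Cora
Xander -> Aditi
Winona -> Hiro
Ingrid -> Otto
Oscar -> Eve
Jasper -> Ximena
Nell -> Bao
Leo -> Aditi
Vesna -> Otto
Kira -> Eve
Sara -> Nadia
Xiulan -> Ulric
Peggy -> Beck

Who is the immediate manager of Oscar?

Oscar reports directly to Eve.

Eve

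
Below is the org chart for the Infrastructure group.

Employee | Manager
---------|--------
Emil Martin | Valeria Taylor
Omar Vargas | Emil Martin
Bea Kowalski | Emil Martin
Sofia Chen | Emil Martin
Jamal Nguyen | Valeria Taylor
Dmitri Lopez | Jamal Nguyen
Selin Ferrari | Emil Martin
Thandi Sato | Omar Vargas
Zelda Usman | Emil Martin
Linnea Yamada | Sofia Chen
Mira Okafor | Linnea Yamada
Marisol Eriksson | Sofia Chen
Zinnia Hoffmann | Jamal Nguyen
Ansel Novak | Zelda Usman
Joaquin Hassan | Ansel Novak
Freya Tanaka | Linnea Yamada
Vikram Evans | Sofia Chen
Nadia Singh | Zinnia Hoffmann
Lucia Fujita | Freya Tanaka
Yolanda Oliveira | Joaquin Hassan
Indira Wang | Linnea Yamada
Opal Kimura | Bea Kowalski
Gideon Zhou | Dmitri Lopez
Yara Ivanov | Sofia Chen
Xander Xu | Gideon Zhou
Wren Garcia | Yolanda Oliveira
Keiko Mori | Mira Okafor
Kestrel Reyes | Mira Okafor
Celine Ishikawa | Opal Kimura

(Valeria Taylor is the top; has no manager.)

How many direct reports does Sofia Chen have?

Sofia Chen directly manages Linnea Yamada, Marisol Eriksson, Vikram Evans, Yara Ivanov. That is 4 direct reports.

4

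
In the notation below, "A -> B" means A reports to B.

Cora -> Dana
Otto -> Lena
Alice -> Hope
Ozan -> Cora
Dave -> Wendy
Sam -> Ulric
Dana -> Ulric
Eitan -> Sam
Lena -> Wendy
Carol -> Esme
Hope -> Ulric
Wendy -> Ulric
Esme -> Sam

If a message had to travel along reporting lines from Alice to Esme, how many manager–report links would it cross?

Alice is 2 levels below Ulric, and Esme is 2 levels below Ulric (their lowest common manager). The shortest path runs up from Alice to Ulric and back down to Esme: 2 + 2 = 4 links.

4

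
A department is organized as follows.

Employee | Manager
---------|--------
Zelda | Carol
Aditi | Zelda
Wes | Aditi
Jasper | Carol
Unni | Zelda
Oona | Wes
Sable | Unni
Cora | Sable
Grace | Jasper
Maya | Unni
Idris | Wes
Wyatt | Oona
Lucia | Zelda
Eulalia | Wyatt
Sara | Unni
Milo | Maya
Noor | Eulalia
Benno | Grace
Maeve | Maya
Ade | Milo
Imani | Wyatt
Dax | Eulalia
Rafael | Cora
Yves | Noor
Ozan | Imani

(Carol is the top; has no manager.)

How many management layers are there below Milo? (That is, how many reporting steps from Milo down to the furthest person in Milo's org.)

1

The longest chain under Milo runs Milo → Ade, which is 1 level below Milo.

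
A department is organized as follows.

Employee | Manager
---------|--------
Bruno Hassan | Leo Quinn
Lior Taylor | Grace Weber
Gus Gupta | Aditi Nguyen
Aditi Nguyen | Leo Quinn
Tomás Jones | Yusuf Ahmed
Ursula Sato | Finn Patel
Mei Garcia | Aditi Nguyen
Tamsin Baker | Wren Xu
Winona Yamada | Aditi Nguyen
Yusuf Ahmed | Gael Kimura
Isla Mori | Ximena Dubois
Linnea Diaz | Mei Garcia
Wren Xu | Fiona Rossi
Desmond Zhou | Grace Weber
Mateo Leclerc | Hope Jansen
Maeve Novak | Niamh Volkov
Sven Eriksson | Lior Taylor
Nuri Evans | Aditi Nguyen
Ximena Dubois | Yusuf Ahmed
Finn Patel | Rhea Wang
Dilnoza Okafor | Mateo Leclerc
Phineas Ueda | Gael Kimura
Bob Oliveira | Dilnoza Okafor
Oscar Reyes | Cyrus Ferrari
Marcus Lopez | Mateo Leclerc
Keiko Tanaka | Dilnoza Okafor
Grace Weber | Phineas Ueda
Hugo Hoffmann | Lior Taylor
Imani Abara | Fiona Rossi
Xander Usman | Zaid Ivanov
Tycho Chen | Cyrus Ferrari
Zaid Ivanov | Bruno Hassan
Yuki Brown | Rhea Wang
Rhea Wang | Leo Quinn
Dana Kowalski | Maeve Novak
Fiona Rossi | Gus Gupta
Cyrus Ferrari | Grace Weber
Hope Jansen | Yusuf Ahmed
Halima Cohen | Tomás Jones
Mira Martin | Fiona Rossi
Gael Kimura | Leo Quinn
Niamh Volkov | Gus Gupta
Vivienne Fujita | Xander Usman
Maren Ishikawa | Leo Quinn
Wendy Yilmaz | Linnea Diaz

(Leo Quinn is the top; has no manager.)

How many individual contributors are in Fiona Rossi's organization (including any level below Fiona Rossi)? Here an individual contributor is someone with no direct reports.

The people in Fiona Rossi's organization with no one reporting to them are Imani Abara, Mira Martin, Tamsin Baker. That is 3.

3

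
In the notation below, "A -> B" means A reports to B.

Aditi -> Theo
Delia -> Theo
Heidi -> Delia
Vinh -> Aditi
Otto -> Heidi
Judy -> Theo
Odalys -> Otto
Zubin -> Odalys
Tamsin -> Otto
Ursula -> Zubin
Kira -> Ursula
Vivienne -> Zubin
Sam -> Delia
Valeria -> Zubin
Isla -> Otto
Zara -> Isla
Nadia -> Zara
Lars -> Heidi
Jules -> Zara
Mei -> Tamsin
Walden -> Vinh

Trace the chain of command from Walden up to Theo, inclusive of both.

Walden -> Vinh -> Aditi -> Theo

Walden reports to Vinh. Vinh reports to Aditi. Aditi reports to Theo. Theo is at the top.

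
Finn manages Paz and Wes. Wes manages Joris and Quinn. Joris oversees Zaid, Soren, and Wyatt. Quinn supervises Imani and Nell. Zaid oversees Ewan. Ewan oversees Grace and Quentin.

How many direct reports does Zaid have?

1

Zaid directly manages Ewan. That is 1 direct report.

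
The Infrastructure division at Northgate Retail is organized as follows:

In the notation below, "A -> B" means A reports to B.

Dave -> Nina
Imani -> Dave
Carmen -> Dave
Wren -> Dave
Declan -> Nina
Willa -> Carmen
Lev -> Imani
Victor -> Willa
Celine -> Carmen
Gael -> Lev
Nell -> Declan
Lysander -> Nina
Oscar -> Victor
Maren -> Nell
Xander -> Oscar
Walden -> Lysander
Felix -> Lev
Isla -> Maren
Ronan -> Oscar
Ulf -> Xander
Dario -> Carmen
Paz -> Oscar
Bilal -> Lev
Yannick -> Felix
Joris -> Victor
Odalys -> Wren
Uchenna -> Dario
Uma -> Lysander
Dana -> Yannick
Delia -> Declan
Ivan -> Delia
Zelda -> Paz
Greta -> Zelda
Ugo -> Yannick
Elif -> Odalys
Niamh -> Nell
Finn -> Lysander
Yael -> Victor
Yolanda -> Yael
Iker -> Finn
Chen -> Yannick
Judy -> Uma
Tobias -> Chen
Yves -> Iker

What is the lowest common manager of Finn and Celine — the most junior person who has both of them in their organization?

Nina

Finn's chain of managers is Lysander, Nina. Celine's chain of managers is Carmen, Dave, Nina. The first manager that appears in both chains is Nina.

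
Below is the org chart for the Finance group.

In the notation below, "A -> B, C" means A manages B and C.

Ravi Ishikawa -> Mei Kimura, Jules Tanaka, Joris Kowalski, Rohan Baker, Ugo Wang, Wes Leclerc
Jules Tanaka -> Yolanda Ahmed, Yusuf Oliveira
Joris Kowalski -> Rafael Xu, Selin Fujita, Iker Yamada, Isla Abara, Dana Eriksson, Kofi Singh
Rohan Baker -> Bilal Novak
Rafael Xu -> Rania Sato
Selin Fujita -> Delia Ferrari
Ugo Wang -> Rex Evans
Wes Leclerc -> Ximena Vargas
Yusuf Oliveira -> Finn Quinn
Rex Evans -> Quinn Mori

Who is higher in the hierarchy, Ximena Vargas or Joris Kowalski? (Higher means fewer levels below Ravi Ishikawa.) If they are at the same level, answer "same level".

Ximena Vargas is 2 levels below Ravi Ishikawa; Joris Kowalski is 1. Joris Kowalski is higher.

Joris Kowalski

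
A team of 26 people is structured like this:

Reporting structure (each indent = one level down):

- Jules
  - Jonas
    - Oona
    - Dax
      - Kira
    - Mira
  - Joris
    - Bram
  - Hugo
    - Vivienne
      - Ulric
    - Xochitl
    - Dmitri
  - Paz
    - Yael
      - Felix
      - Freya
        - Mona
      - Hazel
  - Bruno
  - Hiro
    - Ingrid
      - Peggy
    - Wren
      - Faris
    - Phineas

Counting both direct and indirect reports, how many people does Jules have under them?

25

Jules directly manages Jonas, Joris, Hugo, Paz, Bruno, Hiro. Under Jonas: Mira, Dax, Kira, Oona (4). Under Joris: Bram (1). Under Hugo: Dmitri, Xochitl, Vivienne, Ulric (4). Under Paz: Yael, Hazel, Freya, Mona, Felix (5). Bruno has no reports. Under Hiro: Phineas, Wren, Faris, Ingrid, Peggy (5). So Jules's organization is 6 direct reports plus everyone under them: 5 + 2 + 5 + 6 + 1 + 6 = 25.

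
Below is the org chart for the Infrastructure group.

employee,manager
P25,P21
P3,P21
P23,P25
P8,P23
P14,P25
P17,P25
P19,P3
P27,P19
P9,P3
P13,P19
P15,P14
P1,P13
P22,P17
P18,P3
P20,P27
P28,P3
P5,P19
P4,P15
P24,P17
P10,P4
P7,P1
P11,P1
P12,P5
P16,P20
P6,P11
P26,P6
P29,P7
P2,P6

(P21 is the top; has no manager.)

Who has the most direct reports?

P3

Direct-report counts: P21 has 2; P3 has 4; P19 has 3; P5 has 1; P13 has 1; P1 has 2; P11 has 1; P6 has 2; P7 has 1; P27 has 1; P20 has 1; P25 has 3; P17 has 2; P14 has 1; P15 has 1; P4 has 1; P23 has 1. The largest is 4, held by P3.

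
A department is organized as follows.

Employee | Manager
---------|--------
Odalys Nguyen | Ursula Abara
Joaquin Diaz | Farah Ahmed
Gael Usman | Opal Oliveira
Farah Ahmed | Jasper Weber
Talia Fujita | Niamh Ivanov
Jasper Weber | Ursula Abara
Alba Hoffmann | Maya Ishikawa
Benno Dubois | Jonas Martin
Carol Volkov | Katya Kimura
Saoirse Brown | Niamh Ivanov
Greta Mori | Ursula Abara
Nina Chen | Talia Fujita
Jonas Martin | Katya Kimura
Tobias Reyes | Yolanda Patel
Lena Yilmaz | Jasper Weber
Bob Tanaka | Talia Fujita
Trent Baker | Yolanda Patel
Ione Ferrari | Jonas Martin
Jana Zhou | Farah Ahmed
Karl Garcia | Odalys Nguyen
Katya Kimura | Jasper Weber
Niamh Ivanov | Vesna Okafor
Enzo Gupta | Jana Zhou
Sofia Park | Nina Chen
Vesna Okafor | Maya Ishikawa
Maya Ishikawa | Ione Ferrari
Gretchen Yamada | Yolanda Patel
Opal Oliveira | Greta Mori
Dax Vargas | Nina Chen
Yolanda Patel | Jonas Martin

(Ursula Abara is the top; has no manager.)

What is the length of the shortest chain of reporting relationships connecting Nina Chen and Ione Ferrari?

5

Nina Chen is in Ione Ferrari's organization: the chain from Nina Chen up to Ione Ferrari is Nina Chen → Talia Fujita → Niamh Ivanov → Vesna Okafor → Maya Ishikawa → Ione Ferrari, which is 5 links.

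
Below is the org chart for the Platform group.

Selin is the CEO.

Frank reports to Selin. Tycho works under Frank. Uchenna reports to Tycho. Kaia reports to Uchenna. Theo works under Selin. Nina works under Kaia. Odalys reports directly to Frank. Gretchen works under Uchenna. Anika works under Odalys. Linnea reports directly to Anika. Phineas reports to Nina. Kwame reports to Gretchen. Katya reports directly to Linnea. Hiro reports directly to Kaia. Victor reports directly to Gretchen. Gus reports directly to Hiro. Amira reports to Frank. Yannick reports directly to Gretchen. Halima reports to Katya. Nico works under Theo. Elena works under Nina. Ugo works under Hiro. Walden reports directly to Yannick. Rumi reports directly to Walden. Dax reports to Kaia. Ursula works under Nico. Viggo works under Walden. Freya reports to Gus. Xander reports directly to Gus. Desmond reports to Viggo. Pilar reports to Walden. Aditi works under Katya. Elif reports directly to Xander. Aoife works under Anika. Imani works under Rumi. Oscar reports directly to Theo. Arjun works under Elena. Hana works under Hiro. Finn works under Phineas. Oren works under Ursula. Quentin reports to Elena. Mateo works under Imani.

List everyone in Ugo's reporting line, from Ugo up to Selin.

Ugo reports to Hiro. Hiro reports to Kaia. Kaia reports to Uchenna. Uchenna reports to Tycho. Tycho reports to Frank. Frank reports to Selin. Selin is at the top.

Ugo -> Hiro -> Kaia -> Uchenna -> Tycho -> Frank -> Selin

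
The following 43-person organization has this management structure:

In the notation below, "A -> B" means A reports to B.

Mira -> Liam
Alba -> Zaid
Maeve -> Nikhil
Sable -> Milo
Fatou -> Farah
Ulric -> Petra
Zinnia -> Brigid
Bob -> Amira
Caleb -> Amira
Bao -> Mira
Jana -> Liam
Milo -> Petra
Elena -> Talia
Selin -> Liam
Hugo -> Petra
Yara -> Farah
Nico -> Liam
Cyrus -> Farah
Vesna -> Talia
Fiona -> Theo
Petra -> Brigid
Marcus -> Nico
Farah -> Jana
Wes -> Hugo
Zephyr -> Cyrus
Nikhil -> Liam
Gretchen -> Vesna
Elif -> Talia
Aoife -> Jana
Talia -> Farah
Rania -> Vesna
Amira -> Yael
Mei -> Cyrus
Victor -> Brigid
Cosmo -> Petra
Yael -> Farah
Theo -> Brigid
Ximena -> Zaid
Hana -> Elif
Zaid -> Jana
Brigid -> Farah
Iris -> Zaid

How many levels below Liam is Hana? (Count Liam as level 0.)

Chain from Hana up to Liam: Hana → Elif → Talia → Farah → Jana → Liam. That is 5 steps up, so Hana is 5 levels below Liam.

5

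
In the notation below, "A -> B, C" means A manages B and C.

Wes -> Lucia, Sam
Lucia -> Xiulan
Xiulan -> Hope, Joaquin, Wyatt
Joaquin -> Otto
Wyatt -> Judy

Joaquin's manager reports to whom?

Lucia

Joaquin reports to Xiulan, and Xiulan reports to Lucia. So Joaquin's skip-level manager is Lucia.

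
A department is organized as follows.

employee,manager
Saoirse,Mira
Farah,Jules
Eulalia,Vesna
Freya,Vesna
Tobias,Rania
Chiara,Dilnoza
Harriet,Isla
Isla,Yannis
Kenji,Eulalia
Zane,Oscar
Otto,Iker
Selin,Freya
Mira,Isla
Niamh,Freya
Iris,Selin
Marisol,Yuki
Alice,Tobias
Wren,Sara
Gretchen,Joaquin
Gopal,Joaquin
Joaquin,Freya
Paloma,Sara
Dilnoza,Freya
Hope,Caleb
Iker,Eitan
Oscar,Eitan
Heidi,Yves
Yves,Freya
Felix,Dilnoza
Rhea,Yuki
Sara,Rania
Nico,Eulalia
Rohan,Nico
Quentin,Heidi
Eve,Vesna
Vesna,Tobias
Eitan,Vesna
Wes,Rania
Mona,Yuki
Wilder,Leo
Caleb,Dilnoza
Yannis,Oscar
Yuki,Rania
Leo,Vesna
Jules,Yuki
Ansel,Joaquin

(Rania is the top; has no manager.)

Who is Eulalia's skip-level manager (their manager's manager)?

Eulalia reports to Vesna, and Vesna reports to Tobias. So Eulalia's skip-level manager is Tobias.

Tobias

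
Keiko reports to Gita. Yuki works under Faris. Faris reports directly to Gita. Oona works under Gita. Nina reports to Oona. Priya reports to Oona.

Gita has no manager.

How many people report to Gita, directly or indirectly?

Gita directly manages Faris, Oona, Keiko. Under Faris: Yuki (1). Under Oona: Priya, Nina (2). Keiko has no reports. So Gita's organization is 3 direct reports plus everyone under them: 2 + 3 + 1 = 6.

6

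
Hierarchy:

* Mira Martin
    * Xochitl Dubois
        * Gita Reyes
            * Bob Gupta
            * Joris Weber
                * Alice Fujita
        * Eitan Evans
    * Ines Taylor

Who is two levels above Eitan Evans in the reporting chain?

Eitan Evans reports to Xochitl Dubois, and Xochitl Dubois reports to Mira Martin. So Eitan Evans's skip-level manager is Mira Martin.

Mira Martin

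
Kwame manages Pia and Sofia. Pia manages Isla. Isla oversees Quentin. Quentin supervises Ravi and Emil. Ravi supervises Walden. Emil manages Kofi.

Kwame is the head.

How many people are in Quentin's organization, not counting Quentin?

Quentin directly manages Ravi, Emil. Under Ravi: Walden (1). Under Emil: Kofi (1). So Quentin's organization is 2 direct reports plus everyone under them: 2 + 2 = 4.

4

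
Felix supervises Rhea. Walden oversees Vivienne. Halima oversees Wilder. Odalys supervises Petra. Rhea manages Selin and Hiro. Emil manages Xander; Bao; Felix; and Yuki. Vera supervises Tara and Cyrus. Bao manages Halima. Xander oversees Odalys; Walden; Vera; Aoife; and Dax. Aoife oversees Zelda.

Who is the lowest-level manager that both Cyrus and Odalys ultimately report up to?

Cyrus's chain of managers is Vera, Xander, Emil. Odalys's chain of managers is Xander, Emil. The first manager that appears in both chains is Xander.

Xander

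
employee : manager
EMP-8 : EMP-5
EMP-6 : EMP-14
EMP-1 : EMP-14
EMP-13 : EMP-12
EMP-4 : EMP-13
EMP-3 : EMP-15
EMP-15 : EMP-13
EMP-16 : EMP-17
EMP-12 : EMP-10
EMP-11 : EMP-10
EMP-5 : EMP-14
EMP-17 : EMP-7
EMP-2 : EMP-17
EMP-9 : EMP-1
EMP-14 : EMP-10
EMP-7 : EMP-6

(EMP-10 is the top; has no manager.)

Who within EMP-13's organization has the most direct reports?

EMP-13

Direct-report counts within EMP-13's organization: EMP-13 has 2; EMP-15 has 1. The largest is 2, held by EMP-13.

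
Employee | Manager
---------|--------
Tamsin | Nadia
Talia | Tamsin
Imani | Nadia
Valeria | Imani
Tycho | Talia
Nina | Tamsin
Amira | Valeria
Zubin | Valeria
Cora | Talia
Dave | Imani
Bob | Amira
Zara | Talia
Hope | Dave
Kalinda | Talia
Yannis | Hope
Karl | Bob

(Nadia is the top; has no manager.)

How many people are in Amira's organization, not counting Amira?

Amira directly manages Bob. Under Bob: Karl (1). That's 2 in total.

2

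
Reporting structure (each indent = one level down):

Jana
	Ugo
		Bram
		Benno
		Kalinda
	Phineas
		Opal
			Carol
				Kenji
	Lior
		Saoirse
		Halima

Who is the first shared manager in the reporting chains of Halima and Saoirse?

Lior

Halima's chain of managers is Lior, Jana. Saoirse's chain of managers is Lior, Jana. The first manager that appears in both chains is Lior.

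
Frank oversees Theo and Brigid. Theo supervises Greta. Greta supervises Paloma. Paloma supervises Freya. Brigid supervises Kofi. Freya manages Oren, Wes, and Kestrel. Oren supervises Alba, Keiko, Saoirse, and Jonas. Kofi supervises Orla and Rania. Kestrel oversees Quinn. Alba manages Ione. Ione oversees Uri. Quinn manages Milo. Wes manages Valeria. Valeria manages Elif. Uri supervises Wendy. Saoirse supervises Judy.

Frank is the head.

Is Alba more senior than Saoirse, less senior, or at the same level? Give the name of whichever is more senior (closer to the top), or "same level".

same level

Both Alba and Saoirse are 6 levels below Frank.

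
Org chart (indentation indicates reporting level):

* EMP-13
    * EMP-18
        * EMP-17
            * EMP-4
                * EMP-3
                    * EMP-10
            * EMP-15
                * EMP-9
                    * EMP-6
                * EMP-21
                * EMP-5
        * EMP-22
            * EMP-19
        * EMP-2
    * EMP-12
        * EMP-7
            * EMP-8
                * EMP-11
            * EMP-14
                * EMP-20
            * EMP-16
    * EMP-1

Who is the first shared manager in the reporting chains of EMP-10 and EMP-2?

EMP-10's chain of managers is EMP-3, EMP-4, EMP-17, EMP-18, EMP-13. EMP-2's chain of managers is EMP-18, EMP-13. The first manager that appears in both chains is EMP-18.

EMP-18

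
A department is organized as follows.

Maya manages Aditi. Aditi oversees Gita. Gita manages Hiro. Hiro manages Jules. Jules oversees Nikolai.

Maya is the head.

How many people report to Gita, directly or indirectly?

Gita directly manages Hiro. Under Hiro: Jules, Nikolai (2). That's 3 in total.

3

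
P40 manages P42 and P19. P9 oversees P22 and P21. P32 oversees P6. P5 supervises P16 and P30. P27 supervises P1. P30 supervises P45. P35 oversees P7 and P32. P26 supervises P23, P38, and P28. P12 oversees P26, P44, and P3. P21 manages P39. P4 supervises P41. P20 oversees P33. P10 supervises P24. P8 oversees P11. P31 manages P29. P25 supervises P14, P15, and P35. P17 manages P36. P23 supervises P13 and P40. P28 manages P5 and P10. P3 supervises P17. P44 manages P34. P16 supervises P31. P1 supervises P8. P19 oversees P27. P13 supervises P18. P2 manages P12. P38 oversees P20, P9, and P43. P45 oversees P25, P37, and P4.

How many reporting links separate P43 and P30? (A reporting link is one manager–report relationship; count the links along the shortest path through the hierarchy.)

5

P43 is 2 levels below P26, and P30 is 3 levels below P26 (their lowest common manager). The shortest path runs up from P43 to P26 and back down to P30: 2 + 3 = 5 links.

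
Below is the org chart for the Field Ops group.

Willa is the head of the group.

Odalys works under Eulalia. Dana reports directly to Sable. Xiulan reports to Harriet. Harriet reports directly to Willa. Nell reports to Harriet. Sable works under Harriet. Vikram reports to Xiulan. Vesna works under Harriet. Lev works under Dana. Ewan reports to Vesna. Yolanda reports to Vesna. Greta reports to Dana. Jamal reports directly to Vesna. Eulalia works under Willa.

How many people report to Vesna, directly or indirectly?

Vesna directly manages Ewan, Yolanda, Jamal. Ewan has no reports. Yolanda has no reports. Jamal has no reports. So Vesna's organization is 3 direct reports plus everyone under them: 1 + 1 + 1 = 3.

3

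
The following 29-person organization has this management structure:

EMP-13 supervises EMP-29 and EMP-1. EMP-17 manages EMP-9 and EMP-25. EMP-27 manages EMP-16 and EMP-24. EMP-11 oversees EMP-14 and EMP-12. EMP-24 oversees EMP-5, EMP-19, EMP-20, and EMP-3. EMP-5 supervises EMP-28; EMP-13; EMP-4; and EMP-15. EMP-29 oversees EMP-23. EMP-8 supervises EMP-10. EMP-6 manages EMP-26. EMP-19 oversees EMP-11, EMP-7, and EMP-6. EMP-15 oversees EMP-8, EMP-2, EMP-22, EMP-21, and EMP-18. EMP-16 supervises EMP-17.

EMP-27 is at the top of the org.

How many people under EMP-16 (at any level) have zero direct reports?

The people in EMP-16's organization with no one reporting to them are EMP-9, EMP-25. That is 2.

2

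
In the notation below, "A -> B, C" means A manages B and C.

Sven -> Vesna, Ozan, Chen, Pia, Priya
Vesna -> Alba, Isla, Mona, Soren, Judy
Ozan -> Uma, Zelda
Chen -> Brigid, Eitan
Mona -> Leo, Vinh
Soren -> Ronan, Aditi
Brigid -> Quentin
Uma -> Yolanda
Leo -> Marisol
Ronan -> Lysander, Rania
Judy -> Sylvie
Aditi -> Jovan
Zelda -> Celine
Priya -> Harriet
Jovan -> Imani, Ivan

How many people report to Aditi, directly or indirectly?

Aditi directly manages Jovan. Under Jovan: Ivan, Imani (2). That's 3 in total.

3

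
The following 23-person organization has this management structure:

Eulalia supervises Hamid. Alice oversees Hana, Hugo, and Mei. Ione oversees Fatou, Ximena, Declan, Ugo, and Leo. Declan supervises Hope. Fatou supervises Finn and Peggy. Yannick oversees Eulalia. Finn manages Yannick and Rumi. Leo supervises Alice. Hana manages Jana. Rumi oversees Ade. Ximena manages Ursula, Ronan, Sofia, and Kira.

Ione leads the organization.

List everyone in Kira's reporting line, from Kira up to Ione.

Kira reports to Ximena. Ximena reports to Ione. Ione is at the top.

Kira -> Ximena -> Ione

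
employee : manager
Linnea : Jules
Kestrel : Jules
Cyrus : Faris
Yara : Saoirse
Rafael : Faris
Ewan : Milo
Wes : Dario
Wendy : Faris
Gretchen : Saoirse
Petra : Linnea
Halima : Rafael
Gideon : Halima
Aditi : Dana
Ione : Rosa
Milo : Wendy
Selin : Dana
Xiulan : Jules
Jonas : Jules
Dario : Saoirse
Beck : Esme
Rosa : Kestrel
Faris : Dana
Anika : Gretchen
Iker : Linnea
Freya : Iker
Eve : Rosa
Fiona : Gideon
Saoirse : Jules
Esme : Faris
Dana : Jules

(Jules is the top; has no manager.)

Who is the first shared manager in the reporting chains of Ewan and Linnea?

Ewan's chain of managers is Milo, Wendy, Faris, Dana, Jules. Linnea's chain of managers is Jules. The first manager that appears in both chains is Jules.

Jules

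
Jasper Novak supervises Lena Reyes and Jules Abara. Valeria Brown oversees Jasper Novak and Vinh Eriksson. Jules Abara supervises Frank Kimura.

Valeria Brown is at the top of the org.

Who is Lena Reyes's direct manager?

Lena Reyes reports directly to Jasper Novak.

Jasper Novak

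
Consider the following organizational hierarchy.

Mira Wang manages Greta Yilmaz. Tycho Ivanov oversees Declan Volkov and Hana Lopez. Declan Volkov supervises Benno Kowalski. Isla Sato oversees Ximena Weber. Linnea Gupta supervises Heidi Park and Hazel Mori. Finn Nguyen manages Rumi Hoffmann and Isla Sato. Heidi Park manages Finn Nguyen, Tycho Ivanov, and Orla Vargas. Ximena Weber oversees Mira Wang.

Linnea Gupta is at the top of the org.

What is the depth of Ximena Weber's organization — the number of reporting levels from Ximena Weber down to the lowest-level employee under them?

The longest chain under Ximena Weber runs Ximena Weber → Mira Wang → Greta Yilmaz, which is 2 levels below Ximena Weber.

2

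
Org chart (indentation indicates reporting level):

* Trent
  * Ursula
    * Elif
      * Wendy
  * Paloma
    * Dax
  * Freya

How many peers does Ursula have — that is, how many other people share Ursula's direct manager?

Ursula reports to Trent. Trent's other direct reports are Paloma, Freya — 2 peers.

2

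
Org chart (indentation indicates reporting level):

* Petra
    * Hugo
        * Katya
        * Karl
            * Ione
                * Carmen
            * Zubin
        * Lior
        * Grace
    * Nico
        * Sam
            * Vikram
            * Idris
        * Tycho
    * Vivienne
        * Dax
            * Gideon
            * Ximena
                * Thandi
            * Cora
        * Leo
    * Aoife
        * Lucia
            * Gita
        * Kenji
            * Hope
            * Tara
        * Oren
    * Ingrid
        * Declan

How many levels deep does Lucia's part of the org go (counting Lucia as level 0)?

1

The longest chain under Lucia runs Lucia → Gita, which is 1 level below Lucia.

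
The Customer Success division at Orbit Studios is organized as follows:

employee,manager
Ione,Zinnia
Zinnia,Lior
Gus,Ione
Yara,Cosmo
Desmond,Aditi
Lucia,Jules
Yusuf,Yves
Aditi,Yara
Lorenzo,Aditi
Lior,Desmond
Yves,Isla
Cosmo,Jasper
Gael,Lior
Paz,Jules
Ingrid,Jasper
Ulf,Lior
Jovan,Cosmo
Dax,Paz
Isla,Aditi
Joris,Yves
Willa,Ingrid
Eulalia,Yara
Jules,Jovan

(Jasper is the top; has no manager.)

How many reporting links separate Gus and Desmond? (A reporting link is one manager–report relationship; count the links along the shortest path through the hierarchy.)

Gus is in Desmond's organization: the chain from Gus up to Desmond is Gus → Ione → Zinnia → Lior → Desmond, which is 4 links.

4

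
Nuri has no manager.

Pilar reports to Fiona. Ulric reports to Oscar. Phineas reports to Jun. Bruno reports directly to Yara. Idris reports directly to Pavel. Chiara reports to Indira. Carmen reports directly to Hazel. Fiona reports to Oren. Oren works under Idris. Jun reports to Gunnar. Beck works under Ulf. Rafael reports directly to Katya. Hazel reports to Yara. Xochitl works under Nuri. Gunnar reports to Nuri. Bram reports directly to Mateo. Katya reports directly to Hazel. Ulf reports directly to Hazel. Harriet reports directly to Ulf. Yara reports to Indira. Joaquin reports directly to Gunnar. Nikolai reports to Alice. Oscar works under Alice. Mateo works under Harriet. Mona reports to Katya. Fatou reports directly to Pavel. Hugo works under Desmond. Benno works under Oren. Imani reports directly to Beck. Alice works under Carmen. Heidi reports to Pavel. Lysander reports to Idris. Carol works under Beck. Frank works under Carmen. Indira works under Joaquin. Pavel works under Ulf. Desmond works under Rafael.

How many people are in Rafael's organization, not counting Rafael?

Rafael directly manages Desmond. Under Desmond: Hugo (1). That's 2 in total.

2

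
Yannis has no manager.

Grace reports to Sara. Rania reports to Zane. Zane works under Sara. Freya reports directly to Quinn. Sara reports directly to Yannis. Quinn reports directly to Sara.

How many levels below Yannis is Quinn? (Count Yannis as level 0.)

Chain from Quinn up to Yannis: Quinn → Sara → Yannis. That is 2 steps up, so Quinn is 2 levels below Yannis.

2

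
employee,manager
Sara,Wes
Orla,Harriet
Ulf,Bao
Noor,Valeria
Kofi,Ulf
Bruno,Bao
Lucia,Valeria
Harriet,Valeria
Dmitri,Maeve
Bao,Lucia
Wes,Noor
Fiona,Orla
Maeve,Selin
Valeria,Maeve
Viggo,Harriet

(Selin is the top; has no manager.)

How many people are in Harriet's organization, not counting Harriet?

3

Harriet directly manages Orla, Viggo. Under Orla: Fiona (1). Viggo has no reports. So Harriet's organization is 2 direct reports plus everyone under them: 2 + 1 = 3.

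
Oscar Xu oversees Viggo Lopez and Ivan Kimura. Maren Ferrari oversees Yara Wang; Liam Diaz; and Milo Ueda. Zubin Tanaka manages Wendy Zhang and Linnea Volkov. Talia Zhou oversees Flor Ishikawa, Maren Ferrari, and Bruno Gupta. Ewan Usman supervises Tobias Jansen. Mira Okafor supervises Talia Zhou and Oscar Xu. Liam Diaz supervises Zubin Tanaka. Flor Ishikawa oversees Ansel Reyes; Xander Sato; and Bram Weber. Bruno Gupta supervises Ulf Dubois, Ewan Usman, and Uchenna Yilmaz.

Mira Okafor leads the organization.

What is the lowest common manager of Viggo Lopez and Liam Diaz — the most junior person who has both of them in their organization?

Viggo Lopez's chain of managers is Oscar Xu, Mira Okafor. Liam Diaz's chain of managers is Maren Ferrari, Talia Zhou, Mira Okafor. The first manager that appears in both chains is Mira Okafor.

Mira Okafor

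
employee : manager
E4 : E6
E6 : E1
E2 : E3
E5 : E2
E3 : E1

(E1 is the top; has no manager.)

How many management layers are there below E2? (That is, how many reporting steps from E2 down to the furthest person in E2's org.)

1

The longest chain under E2 runs E2 → E5, which is 1 level below E2.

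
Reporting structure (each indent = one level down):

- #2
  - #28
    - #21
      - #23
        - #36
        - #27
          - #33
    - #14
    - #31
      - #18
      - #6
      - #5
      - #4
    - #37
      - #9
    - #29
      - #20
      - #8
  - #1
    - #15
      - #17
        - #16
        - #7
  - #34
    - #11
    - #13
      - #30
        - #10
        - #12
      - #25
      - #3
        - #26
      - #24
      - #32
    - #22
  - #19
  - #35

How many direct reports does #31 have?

4

#31 directly manages #18, #6, #5, #4. That is 4 direct reports.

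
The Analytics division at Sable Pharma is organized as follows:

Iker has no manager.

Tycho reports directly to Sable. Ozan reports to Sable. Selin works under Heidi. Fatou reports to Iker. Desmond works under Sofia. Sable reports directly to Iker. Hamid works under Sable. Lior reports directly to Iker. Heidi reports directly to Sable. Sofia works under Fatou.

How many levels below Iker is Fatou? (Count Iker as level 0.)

Chain from Fatou up to Iker: Fatou → Iker. That is 1 step up, so Fatou is 1 level below Iker.

1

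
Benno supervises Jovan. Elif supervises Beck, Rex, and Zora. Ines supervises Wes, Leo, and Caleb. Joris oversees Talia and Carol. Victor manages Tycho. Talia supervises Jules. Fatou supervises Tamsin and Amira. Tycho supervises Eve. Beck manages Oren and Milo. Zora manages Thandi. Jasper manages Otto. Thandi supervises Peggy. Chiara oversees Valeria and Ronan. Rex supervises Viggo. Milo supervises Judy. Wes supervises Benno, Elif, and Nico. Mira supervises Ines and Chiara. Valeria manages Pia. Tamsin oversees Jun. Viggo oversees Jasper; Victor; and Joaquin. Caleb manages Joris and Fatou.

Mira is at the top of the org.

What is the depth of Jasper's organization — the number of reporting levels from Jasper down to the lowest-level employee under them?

The longest chain under Jasper runs Jasper → Otto, which is 1 level below Jasper.

1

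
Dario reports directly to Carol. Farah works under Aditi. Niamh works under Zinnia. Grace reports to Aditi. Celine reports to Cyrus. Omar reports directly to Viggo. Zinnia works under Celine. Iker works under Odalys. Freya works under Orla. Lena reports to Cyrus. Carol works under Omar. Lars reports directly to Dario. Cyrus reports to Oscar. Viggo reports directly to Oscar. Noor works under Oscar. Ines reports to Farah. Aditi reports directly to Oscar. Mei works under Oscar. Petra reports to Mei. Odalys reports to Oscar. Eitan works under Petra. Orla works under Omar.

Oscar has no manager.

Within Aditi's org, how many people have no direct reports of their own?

The people in Aditi's organization with no one reporting to them are Grace, Ines. That is 2.

2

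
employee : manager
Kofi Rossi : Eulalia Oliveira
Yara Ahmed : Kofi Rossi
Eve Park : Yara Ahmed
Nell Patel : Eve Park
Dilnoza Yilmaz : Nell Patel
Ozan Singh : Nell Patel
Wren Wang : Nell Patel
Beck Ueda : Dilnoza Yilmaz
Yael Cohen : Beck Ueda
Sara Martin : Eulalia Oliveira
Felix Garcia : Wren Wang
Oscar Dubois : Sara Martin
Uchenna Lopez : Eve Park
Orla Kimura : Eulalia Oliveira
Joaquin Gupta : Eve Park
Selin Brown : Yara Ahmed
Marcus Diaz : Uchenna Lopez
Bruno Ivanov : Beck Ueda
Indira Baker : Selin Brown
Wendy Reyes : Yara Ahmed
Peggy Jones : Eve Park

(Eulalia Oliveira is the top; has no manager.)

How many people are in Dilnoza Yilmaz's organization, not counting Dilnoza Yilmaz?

Dilnoza Yilmaz directly manages Beck Ueda. Under Beck Ueda: Bruno Ivanov, Yael Cohen (2). That's 3 in total.

3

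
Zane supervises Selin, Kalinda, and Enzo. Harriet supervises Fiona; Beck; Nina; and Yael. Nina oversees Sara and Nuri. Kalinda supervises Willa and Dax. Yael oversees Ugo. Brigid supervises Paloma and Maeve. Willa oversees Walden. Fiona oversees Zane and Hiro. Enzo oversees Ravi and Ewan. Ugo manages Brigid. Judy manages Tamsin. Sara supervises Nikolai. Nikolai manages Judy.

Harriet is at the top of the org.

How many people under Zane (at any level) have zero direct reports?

5

The people in Zane's organization with no one reporting to them are Selin, Ravi, Ewan, Dax, Walden. That is 5.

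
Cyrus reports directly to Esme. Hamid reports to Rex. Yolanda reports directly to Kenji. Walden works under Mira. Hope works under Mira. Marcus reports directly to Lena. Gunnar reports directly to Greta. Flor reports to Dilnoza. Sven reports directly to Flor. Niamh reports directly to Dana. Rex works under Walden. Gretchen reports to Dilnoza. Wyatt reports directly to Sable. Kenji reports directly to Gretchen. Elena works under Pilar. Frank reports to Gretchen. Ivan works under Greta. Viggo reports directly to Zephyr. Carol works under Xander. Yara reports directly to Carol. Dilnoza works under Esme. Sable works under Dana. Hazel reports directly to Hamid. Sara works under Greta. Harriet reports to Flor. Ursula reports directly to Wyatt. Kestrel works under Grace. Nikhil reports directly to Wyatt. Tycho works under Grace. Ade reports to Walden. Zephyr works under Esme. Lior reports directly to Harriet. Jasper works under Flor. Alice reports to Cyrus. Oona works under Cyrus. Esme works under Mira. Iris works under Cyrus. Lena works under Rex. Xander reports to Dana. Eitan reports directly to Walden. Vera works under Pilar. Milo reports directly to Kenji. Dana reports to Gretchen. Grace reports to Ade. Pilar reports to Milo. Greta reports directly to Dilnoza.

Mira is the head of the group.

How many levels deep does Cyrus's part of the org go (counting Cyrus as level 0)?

1

The longest chain under Cyrus runs Cyrus → Oona, which is 1 level below Cyrus.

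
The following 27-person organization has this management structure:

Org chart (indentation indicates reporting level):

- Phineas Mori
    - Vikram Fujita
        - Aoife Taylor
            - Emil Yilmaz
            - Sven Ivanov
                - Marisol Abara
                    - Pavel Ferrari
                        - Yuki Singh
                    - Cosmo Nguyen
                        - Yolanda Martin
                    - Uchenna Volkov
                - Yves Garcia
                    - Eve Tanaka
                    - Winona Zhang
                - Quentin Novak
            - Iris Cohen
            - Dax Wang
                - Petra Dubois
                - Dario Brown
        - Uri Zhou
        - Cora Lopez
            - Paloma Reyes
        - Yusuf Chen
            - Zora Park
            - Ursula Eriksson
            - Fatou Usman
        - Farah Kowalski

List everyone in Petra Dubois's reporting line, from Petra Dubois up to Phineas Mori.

Petra Dubois -> Dax Wang -> Aoife Taylor -> Vikram Fujita -> Phineas Mori

Petra Dubois reports to Dax Wang. Dax Wang reports to Aoife Taylor. Aoife Taylor reports to Vikram Fujita. Vikram Fujita reports to Phineas Mori. Phineas Mori is at the top.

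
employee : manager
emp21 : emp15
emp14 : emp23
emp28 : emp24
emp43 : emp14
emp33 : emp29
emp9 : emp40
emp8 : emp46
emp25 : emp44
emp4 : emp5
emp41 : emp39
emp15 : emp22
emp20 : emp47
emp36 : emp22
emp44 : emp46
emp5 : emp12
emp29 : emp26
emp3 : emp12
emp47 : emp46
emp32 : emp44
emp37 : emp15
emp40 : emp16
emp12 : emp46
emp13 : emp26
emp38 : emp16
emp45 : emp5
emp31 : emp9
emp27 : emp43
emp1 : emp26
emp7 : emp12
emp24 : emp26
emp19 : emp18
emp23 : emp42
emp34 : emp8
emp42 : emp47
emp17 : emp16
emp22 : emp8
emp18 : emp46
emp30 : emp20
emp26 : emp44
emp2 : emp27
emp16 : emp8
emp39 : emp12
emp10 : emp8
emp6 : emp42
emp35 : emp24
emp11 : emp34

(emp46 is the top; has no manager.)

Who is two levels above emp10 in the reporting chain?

emp46

emp10 reports to emp8, and emp8 reports to emp46. So emp10's skip-level manager is emp46.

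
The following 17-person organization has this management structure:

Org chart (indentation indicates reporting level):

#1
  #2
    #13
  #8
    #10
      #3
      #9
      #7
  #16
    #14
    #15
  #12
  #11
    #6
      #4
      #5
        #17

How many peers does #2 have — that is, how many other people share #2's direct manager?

4

#2 reports to #1. #1's other direct reports are #8, #16, #12, #11 — 4 peers.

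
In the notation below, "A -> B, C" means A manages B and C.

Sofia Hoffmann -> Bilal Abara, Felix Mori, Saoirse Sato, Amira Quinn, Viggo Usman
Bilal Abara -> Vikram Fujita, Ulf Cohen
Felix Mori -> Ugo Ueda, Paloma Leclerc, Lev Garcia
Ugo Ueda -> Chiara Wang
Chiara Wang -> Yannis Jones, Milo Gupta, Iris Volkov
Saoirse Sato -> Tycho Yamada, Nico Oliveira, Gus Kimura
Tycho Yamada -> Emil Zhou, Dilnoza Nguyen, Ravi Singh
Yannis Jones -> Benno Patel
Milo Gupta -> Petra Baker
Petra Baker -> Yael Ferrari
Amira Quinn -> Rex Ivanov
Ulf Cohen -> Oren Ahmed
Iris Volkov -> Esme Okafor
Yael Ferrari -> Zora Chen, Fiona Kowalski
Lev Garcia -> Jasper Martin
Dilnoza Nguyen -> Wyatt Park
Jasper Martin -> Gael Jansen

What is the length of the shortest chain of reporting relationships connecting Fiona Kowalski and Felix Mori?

Fiona Kowalski is in Felix Mori's organization: the chain from Fiona Kowalski up to Felix Mori is Fiona Kowalski → Yael Ferrari → Petra Baker → Milo Gupta → Chiara Wang → Ugo Ueda → Felix Mori, which is 6 links.

6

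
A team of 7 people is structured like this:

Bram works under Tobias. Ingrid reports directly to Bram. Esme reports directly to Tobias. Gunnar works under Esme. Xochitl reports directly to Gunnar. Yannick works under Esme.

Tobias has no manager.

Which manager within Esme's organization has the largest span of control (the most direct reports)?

Direct-report counts within Esme's organization: Esme has 2; Gunnar has 1. The largest is 2, held by Esme.

Esme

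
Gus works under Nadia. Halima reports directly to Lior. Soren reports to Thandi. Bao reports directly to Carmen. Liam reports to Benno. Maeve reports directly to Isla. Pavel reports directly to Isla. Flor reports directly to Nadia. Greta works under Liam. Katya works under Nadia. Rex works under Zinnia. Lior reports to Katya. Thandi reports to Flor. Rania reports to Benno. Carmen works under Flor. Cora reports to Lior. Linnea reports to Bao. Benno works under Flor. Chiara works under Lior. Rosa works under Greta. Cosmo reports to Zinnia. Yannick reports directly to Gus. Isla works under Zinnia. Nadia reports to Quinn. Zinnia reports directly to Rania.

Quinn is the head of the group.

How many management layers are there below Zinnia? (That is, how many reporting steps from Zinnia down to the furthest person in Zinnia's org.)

2

The longest chain under Zinnia runs Zinnia → Isla → Maeve, which is 2 levels below Zinnia.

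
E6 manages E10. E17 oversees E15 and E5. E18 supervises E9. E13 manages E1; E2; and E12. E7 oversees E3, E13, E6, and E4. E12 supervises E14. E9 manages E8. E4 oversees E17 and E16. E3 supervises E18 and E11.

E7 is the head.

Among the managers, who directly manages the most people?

E7

Direct-report counts: E7 has 4; E13 has 3; E12 has 1; E6 has 1; E3 has 2; E18 has 1; E9 has 1; E4 has 2; E17 has 2. The largest is 4, held by E7.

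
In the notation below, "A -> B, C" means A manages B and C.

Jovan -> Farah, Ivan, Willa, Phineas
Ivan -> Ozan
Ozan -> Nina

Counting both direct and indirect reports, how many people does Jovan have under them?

Jovan directly manages Farah, Ivan, Willa, Phineas. Farah has no reports. Under Ivan: Ozan, Nina (2). Willa has no reports. Phineas has no reports. So Jovan's organization is 4 direct reports plus everyone under them: 1 + 3 + 1 + 1 = 6.

6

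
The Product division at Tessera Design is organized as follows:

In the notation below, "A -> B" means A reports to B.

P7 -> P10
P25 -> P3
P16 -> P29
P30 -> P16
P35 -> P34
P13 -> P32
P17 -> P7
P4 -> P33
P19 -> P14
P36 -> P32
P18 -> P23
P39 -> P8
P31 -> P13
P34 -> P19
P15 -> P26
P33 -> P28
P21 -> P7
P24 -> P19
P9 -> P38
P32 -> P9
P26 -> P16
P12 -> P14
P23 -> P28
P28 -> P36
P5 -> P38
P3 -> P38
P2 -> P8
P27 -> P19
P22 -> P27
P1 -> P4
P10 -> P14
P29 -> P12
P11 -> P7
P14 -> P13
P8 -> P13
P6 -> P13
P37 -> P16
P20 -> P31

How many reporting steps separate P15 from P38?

9

Chain from P15 up to P38: P15 → P26 → P16 → P29 → P12 → P14 → P13 → P32 → P9 → P38. That is 9 steps up, so P15 is 9 levels below P38.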